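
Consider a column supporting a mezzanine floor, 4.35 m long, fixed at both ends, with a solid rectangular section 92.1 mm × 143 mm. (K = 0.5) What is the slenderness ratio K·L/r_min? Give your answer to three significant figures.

λ ≈ 81.8

For a rectangle r_min = b/√12 = 92.1/√12 = 26.59 mm
L_e = K·L = 0.5 × 4.35 m = 2.175 m = 2175.0 mm
λ = L_e / r_min = 2175.0 / 26.59 = 81.8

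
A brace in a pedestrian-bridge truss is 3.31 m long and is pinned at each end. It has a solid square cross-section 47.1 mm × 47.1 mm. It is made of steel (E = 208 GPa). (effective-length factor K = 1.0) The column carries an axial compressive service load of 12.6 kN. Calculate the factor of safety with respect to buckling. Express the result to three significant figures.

I = a⁴/12 = 47.1⁴/12 = 4.101×10^5 mm⁴
I = 4.101×10^5 mm⁴ = 4.101×10^-7 m⁴
Effective length L_e = K·L = 1 × 3.31 = 3.310 m
P_cr = π²EI / L_e² = π² × 208×10⁹ × 4.101×10^-7 / 3.310² = 7.684×10^4 N
Factor of safety n = P_cr / P = 76.844 / 12.6 = 6.10

n ≈ 6.10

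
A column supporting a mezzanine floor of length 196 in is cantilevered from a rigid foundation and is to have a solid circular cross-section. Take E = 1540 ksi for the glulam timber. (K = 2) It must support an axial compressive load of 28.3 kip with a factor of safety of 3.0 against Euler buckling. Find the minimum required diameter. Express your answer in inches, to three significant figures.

d ≈ 11.5 in

Required P_cr = n·P = 3.0 × 28.3 = 84.90 kip
L_e = K·L = 2 × 196 = 392.0 in
Required I = P_cr·L_e²/(π²E) = 8.490×10^4 × 392.0² / (π² × 1.54×10^6) = 858.3 in⁴
Solid circle: I = πd⁴/64  ⇒  d = (64I/π)^(1/4) = (64×858.3/π)^(1/4) = 11.5 in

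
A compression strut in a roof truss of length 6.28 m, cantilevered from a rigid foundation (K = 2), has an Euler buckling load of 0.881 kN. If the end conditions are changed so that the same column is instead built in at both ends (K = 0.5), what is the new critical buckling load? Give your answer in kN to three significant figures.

P_cr ∝ 1/K², so P_cr,new = P_cr,old × (K_old/K_new)² = 0.881 × (2/0.5)²
= 0.881 × 16.00 = 14.1 kN

P_cr ≈ 14.1 kN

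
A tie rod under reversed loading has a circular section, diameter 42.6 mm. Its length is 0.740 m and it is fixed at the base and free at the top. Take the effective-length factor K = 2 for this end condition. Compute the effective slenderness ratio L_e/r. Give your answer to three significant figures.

I = πd⁴/64 = π×42.6⁴/64 = 1.617×10^5 mm⁴
A = 1.425×10^3 mm²;  r_min = √(I/A) = √(1.617×10^5/1.425×10^3) = 10.65 mm
L_e = K·L = 2 × 0.740 m = 1.480 m = 1480.0 mm
λ = L_e / r_min = 1480.0 / 10.65 = 139

λ ≈ 139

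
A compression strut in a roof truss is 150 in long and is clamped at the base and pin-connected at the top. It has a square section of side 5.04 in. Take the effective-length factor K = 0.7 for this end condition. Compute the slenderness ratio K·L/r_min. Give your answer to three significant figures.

λ ≈ 72.2

I = a⁴/12 = 5.04⁴/12 = 53.77 in⁴
A = 25.40 in²;  r_min = √(I/A) = √(53.77/25.40) = 1.455 in
L_e = K·L = 0.7 × 150 = 105.0 in
λ = L_e / r_min = 105.00 / 1.455 = 72.2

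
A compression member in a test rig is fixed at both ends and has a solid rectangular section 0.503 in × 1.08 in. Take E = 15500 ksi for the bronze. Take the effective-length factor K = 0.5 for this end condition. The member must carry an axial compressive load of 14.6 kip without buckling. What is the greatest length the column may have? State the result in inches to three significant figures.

L_max ≈ 21.9 in

Buckling occurs about the weak axis: I_min = h·b³/12 with b = 0.503 in (the shorter side).
I_min = 1.08×0.503³/12 = 1.145×10^-2 in⁴
At the buckling limit P_cr = P = 1.460×10^4 lb
From P_cr = π²EI/(K·L)²:  L = (1/K)·√(π²EI/P_cr) = (1/0.5)·√(π²×1.55×10^7×1.145×10^-2/1.460×10^4)
L = 21.9 in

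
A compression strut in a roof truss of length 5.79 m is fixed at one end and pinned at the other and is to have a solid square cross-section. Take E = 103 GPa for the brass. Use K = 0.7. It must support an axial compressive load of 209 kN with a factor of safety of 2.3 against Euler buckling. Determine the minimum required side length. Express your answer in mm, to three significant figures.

a ≈ 98.3 mm

Required P_cr = n·P = 2.3 × 209 = 480.7 kN
L_e = K·L = 0.7 × 5.79 = 4.053 m
Required I = P_cr·L_e²/(π²E) = 4.807×10^5 × 4.053² / (π² × 1.03×10^11) = 7.768×10^-6 m⁴
I_req = 7.768×10^6 mm⁴
Solid square: I = a⁴/12  ⇒  a = (12I)^(1/4) = (12×7.768×10^6)^(1/4) = 98.3 mm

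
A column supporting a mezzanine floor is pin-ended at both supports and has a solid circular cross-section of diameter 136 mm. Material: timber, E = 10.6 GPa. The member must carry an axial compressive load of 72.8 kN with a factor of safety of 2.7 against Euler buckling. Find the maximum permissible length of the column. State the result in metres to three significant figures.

I = πd⁴/64 = π×136⁴/64 = 1.679×10^7 mm⁴
I = 1.679×10^-5 m⁴
Required critical load P_cr = n·P = 2.7 × 72.8 = 196.6 kN = 1.966×10^5 N
From P_cr = π²EI/(K·L)²:  L = (1/K)·√(π²EI/P_cr) = (1/1)·√(π²×1.06×10^10×1.679×10^-5/1.966×10^5)
L = 2.99 m

L_max ≈ 2.99 m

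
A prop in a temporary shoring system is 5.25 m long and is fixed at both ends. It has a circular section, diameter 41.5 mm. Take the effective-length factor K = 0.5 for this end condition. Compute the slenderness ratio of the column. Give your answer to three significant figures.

I = πd⁴/64 = π×41.5⁴/64 = 1.456×10^5 mm⁴
A = 1.353×10^3 mm²;  r_min = √(I/A) = √(1.456×10^5/1.353×10^3) = 10.38 mm
L_e = K·L = 0.5 × 5.25 m = 2.625 m = 2625.0 mm
λ = L_e / r_min = 2625.0 / 10.38 = 253

λ ≈ 253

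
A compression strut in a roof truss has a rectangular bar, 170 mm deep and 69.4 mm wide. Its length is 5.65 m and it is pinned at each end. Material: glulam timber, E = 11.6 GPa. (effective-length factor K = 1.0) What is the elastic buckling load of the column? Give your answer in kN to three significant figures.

P_cr ≈ 17.0 kN

Buckling occurs about the weak axis: I_min = h·b³/12 with b = 69.4 mm (the shorter side).
I_min = 170×69.4³/12 = 4.735×10^6 mm⁴
I = 4.735×10^6 mm⁴ = 4.735×10^-6 m⁴
Effective length L_e = K·L = 1 × 5.65 = 5.650 m
P_cr = π²EI / L_e² = π² × 11.6×10⁹ × 4.735×10^-6 / 5.650² = 1.698×10^4 N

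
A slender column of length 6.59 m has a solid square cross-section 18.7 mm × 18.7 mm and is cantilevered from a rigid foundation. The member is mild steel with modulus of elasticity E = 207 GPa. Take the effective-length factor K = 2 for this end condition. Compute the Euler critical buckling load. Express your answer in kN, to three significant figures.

I = a⁴/12 = 18.7⁴/12 = 1.019×10^4 mm⁴
I = 1.019×10^4 mm⁴ = 1.019×10^-8 m⁴
Effective length L_e = K·L = 2 × 6.59 = 13.18 m
P_cr = π²EI / L_e² = π² × 207×10⁹ × 1.019×10^-8 / 13.18² = 119.8 N

P_cr ≈ 0.120 kN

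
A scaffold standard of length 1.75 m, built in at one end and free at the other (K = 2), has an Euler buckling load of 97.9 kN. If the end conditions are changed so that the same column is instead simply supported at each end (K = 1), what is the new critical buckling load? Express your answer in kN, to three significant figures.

P_cr ∝ 1/K², so P_cr,new = P_cr,old × (K_old/K_new)² = 97.9 × (2/1)²
= 97.9 × 4.000 = 392 kN

P_cr ≈ 392 kN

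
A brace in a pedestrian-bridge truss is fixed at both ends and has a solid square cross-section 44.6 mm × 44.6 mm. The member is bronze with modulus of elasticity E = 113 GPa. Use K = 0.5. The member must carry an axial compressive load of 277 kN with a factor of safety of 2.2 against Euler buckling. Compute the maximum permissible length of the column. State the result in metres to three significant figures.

I = a⁴/12 = 44.6⁴/12 = 3.297×10^5 mm⁴
I = 3.297×10^-7 m⁴
Required critical load P_cr = n·P = 2.2 × 277 = 609.4 kN = 6.094×10^5 N
From P_cr = π²EI/(K·L)²:  L = (1/K)·√(π²EI/P_cr) = (1/0.5)·√(π²×1.13×10^11×3.297×10^-7/6.094×10^5)
L = 1.55 m

L_max ≈ 1.55 m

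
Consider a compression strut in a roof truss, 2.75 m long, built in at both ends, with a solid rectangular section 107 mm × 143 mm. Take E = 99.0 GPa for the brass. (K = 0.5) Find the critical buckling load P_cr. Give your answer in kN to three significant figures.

P_cr ≈ 7540 kN

Buckling occurs about the weak axis: I_min = h·b³/12 with b = 107 mm (the shorter side).
I_min = 143×107³/12 = 1.460×10^7 mm⁴
I = 1.460×10^7 mm⁴ = 1.460×10^-5 m⁴
Effective length L_e = K·L = 0.5 × 2.75 = 1.375 m
P_cr = π²EI / L_e² = π² × 99.0×10⁹ × 1.460×10^-5 / 1.375² = 7.545×10^6 N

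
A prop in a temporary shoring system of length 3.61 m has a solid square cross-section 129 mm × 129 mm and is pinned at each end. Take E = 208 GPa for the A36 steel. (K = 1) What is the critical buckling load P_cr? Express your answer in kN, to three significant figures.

I = a⁴/12 = 129⁴/12 = 2.308×10^7 mm⁴
I = 2.308×10^7 mm⁴ = 2.308×10^-5 m⁴
Effective length L_e = K·L = 1 × 3.61 = 3.610 m
P_cr = π²EI / L_e² = π² × 208×10⁹ × 2.308×10^-5 / 3.610² = 3.635×10^6 N

P_cr ≈ 3640 kN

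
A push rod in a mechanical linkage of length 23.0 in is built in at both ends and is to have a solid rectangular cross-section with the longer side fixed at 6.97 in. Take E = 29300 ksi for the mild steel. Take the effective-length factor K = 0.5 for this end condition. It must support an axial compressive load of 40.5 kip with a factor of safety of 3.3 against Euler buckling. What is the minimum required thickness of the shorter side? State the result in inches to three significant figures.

b ≈ 0.472 in

Required P_cr = n·P = 3.3 × 40.5 = 133.6 kip
L_e = K·L = 0.5 × 23.0 = 11.50 in
Required I = P_cr·L_e²/(π²E) = 1.337×10^5 × 11.50² / (π² × 2.93×10^7) = 6.112×10^-2 in⁴
Rectangle, weak axis: I_min = h·b³/12 with h = 6.97 in fixed  ⇒  b = (12I/h)^(1/3) = 0.472 in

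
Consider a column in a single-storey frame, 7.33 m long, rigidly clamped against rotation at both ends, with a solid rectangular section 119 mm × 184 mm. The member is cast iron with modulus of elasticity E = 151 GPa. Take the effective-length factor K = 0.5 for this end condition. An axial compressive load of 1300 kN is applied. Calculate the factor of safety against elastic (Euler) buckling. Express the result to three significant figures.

Buckling occurs about the weak axis: I_min = h·b³/12 with b = 119 mm (the shorter side).
I_min = 184×119³/12 = 2.584×10^7 mm⁴
I = 2.584×10^7 mm⁴ = 2.584×10^-5 m⁴
Effective length L_e = K·L = 0.5 × 7.33 = 3.665 m
P_cr = π²EI / L_e² = π² × 151×10⁹ × 2.584×10^-5 / 3.665² = 2.867×10^6 N
Factor of safety n = P_cr / P = 2866.9 / 1300 = 2.21

n ≈ 2.21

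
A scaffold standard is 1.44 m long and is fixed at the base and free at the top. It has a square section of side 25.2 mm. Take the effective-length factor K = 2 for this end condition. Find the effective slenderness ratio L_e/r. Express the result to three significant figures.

λ ≈ 396

I = a⁴/12 = 25.2⁴/12 = 3.361×10^4 mm⁴
A = 635.0 mm²;  r_min = √(I/A) = √(3.361×10^4/635.0) = 7.275 mm
L_e = K·L = 2 × 1.44 m = 2.880 m = 2880.0 mm
λ = L_e / r_min = 2880.0 / 7.275 = 396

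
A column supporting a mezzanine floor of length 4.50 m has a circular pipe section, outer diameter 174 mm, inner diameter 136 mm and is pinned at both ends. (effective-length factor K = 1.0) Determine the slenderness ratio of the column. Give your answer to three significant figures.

d_o = 174 mm, d_i = 136 mm
I = π(d_o⁴ − d_i⁴)/64 = π(174⁴ − 136.0⁴)/64 = 2.820×10^7 mm⁴
A = 9.252×10^3 mm²;  r_min = √(I/A) = √(2.820×10^7/9.252×10^3) = 55.21 mm
L_e = K·L = 1 × 4.50 m = 4.500 m = 4500.0 mm
λ = L_e / r_min = 4500.0 / 55.21 = 81.5

λ ≈ 81.5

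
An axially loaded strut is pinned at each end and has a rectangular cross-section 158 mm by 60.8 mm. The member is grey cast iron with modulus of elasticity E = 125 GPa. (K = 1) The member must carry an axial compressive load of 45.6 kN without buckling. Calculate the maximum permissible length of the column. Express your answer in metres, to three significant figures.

L_max ≈ 8.95 m

Buckling occurs about the weak axis: I_min = h·b³/12 with b = 60.8 mm (the shorter side).
I_min = 158×60.8³/12 = 2.959×10^6 mm⁴
I = 2.959×10^-6 m⁴
At the buckling limit P_cr = P = 4.560×10^4 N
From P_cr = π²EI/(K·L)²:  L = (1/K)·√(π²EI/P_cr) = (1/1)·√(π²×1.25×10^11×2.959×10^-6/4.560×10^4)
L = 8.95 m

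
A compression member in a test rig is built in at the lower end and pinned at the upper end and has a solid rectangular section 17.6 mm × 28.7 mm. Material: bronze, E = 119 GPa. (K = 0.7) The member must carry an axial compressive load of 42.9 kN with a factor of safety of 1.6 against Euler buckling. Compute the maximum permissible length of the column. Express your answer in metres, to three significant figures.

Buckling occurs about the weak axis: I_min = h·b³/12 with b = 17.6 mm (the shorter side).
I_min = 28.7×17.6³/12 = 1.304×10^4 mm⁴
I = 1.304×10^-8 m⁴
Required critical load P_cr = n·P = 1.6 × 42.9 = 68.64 kN = 6.864×10^4 N
From P_cr = π²EI/(K·L)²:  L = (1/K)·√(π²EI/P_cr) = (1/0.7)·√(π²×1.19×10^11×1.304×10^-8/6.864×10^4)
L = 0.675 m

L_max ≈ 0.675 m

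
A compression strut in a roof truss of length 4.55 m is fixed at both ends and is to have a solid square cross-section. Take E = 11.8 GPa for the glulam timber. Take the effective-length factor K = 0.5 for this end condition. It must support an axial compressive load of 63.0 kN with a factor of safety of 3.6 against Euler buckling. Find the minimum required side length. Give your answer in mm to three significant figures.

Required P_cr = n·P = 3.6 × 63.0 = 226.8 kN
L_e = K·L = 0.5 × 4.55 = 2.275 m
Required I = P_cr·L_e²/(π²E) = 2.268×10^5 × 2.275² / (π² × 1.18×10^10) = 1.008×10^-5 m⁴
I_req = 1.008×10^7 mm⁴
Solid square: I = a⁴/12  ⇒  a = (12I)^(1/4) = (12×1.008×10^7)^(1/4) = 105 mm

a ≈ 105 mm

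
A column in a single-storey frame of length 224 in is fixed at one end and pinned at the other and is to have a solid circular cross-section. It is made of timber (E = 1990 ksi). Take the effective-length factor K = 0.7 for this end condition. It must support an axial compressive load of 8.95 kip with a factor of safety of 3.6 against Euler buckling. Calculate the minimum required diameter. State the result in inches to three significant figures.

Required P_cr = n·P = 3.6 × 8.95 = 32.22 kip
L_e = K·L = 0.7 × 224 = 156.8 in
Required I = P_cr·L_e²/(π²E) = 3.222×10^4 × 156.8² / (π² × 1.99×10^6) = 40.33 in⁴
Solid circle: I = πd⁴/64  ⇒  d = (64I/π)^(1/4) = (64×40.33/π)^(1/4) = 5.35 in

d ≈ 5.35 in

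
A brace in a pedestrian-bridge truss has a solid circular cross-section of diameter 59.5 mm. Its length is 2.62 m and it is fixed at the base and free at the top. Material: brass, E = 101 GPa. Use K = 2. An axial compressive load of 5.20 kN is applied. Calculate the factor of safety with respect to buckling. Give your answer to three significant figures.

n ≈ 4.30

I = πd⁴/64 = π×59.5⁴/64 = 6.152×10^5 mm⁴
I = 6.152×10^5 mm⁴ = 6.152×10^-7 m⁴
Effective length L_e = K·L = 2 × 2.62 = 5.240 m
P_cr = π²EI / L_e² = π² × 101×10⁹ × 6.152×10^-7 / 5.240² = 2.234×10^4 N
Factor of safety n = P_cr / P = 22.336 / 5.20 = 4.30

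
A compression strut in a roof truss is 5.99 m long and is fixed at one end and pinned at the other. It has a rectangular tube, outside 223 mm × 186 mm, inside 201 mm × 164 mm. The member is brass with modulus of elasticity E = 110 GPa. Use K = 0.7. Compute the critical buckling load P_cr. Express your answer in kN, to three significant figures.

Weak-axis I_min = (h_o·b_o³ − h_i·b_i³)/12 with b_o = 186, b_i = 164.0 mm (shorter outer/inner sides).
I_min = (223×186³ − 201.0×164.0³)/12 = 4.570×10^7 mm⁴
I = 4.570×10^7 mm⁴ = 4.570×10^-5 m⁴
Effective length L_e = K·L = 0.7 × 5.99 = 4.193 m
P_cr = π²EI / L_e² = π² × 110×10⁹ × 4.570×10^-5 / 4.193² = 2.822×10^6 N

P_cr ≈ 2820 kN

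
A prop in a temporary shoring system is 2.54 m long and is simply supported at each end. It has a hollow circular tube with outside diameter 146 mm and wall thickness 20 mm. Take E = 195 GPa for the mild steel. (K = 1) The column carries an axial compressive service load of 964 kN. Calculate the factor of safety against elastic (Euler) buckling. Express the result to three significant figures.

n ≈ 4.98

Inner diameter d_i = 146 − 2×20 = 106.0 mm
I = π(d_o⁴ − d_i⁴)/64 = π(146⁴ − 106.0⁴)/64 = 1.611×10^7 mm⁴
I = 1.611×10^7 mm⁴ = 1.611×10^-5 m⁴
Effective length L_e = K·L = 1 × 2.54 = 2.540 m
P_cr = π²EI / L_e² = π² × 195×10⁹ × 1.611×10^-5 / 2.540² = 4.805×10^6 N
Factor of safety n = P_cr / P = 4804.8 / 964 = 4.98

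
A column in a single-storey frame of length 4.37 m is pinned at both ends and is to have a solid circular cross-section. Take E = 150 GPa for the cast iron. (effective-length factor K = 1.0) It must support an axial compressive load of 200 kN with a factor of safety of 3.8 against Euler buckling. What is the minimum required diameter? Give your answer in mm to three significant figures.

d ≈ 119 mm

Required P_cr = n·P = 3.8 × 200 = 760.0 kN
L_e = K·L = 1 × 4.37 = 4.370 m
Required I = P_cr·L_e²/(π²E) = 7.600×10^5 × 4.370² / (π² × 1.50×10^11) = 9.804×10^-6 m⁴
I_req = 9.804×10^6 mm⁴
Solid circle: I = πd⁴/64  ⇒  d = (64I/π)^(1/4) = (64×9.804×10^6/π)^(1/4) = 119 mm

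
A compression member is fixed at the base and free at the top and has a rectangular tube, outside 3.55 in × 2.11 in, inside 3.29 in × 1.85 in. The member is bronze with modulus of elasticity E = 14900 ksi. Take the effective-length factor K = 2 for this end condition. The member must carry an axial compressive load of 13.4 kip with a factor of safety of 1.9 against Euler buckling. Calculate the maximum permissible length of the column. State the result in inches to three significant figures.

Weak-axis I_min = (h_o·b_o³ − h_i·b_i³)/12 with b_o = 2.11, b_i = 1.850 in (shorter outer/inner sides).
I_min = (3.55×2.11³ − 3.290×1.850³)/12 = 1.043 in⁴
Required critical load P_cr = n·P = 1.9 × 13.4 = 25.46 kip = 2.546×10^4 lb
From P_cr = π²EI/(K·L)²:  L = (1/K)·√(π²EI/P_cr) = (1/2)·√(π²×1.49×10^7×1.043/2.546×10^4)
L = 38.8 in

L_max ≈ 38.8 in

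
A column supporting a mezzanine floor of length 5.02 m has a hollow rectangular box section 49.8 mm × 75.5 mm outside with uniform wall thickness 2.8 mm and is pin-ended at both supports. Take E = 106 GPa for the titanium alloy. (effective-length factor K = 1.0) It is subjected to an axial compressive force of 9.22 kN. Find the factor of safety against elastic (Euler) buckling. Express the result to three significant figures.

Inner dimensions: h_i = 75.5 − 2×2.8 = 69.90 mm, b_i = 49.8 − 2×2.8 = 44.20 mm
Weak-axis I_min = (h_o·b_o³ − h_i·b_i³)/12 with b_o = 49.8, b_i = 44.20 mm (shorter outer/inner sides).
I_min = (75.5×49.8³ − 69.90×44.20³)/12 = 2.741×10^5 mm⁴
I = 2.741×10^5 mm⁴ = 2.741×10^-7 m⁴
Effective length L_e = K·L = 1 × 5.02 = 5.020 m
P_cr = π²EI / L_e² = π² × 106×10⁹ × 2.741×10^-7 / 5.020² = 1.138×10^4 N
Factor of safety n = P_cr / P = 11.378 / 9.22 = 1.23

n ≈ 1.23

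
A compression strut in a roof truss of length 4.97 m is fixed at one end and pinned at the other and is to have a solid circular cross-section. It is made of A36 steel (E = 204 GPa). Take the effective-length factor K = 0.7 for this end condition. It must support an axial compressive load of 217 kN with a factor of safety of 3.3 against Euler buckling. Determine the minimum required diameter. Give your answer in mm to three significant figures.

Required P_cr = n·P = 3.3 × 217 = 716.1 kN
L_e = K·L = 0.7 × 4.97 = 3.479 m
Required I = P_cr·L_e²/(π²E) = 7.161×10^5 × 3.479² / (π² × 2.04×10^11) = 4.305×10^-6 m⁴
I_req = 4.305×10^6 mm⁴
Solid circle: I = πd⁴/64  ⇒  d = (64I/π)^(1/4) = (64×4.305×10^6/π)^(1/4) = 96.8 mm

d ≈ 96.8 mm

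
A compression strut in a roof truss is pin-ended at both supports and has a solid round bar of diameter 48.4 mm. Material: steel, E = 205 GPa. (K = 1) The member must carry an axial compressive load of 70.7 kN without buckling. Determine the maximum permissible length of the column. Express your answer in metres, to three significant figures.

L_max ≈ 2.78 m

I = πd⁴/64 = π×48.4⁴/64 = 2.694×10^5 mm⁴
I = 2.694×10^-7 m⁴
At the buckling limit P_cr = P = 7.070×10^4 N
From P_cr = π²EI/(K·L)²:  L = (1/K)·√(π²EI/P_cr) = (1/1)·√(π²×2.05×10^11×2.694×10^-7/7.070×10^4)
L = 2.78 m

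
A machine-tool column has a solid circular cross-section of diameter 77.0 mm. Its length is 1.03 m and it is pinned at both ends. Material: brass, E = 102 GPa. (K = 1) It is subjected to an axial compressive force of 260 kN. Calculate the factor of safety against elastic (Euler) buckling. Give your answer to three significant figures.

n ≈ 6.30

I = πd⁴/64 = π×77.0⁴/64 = 1.726×10^6 mm⁴
I = 1.726×10^6 mm⁴ = 1.726×10^-6 m⁴
Effective length L_e = K·L = 1 × 1.03 = 1.030 m
P_cr = π²EI / L_e² = π² × 102×10⁹ × 1.726×10^-6 / 1.030² = 1.637×10^6 N
Factor of safety n = P_cr / P = 1637.4 / 260 = 6.30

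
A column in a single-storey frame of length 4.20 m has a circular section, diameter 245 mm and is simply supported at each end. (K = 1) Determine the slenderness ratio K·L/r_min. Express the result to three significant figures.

For a solid circle r = d/4 = 245/4 = 61.25 mm
L_e = K·L = 1 × 4.20 m = 4.200 m = 4200.0 mm
λ = L_e / r_min = 4200.0 / 61.25 = 68.6

λ ≈ 68.6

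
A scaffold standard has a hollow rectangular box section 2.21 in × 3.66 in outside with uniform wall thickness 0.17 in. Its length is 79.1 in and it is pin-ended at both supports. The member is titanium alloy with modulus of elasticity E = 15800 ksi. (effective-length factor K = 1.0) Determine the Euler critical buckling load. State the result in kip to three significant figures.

Inner dimensions: h_i = 3.66 − 2×0.17 = 3.320 in, b_i = 2.21 − 2×0.17 = 1.870 in
Weak-axis I_min = (h_o·b_o³ − h_i·b_i³)/12 with b_o = 2.21, b_i = 1.870 in (shorter outer/inner sides).
I_min = (3.66×2.21³ − 3.320×1.870³)/12 = 1.483 in⁴
Effective length L_e = K·L = 1 × 79.1 = 79.10 in
P_cr = π²EI / L_e² = π² × 15800×10³ × 1.483 / 79.10² = 3.696×10^4 lb

P_cr ≈ 37.0 kip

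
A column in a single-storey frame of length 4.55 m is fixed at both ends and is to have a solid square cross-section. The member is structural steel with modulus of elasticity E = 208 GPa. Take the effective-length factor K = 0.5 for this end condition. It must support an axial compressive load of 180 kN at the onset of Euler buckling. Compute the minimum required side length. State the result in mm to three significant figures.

L_e = K·L = 0.5 × 4.55 = 2.275 m
Required I = P_cr·L_e²/(π²E) = 1.800×10^5 × 2.275² / (π² × 2.08×10^11) = 4.538×10^-7 m⁴
I_req = 4.538×10^5 mm⁴
Solid square: I = a⁴/12  ⇒  a = (12I)^(1/4) = (12×4.538×10^5)^(1/4) = 48.3 mm

a ≈ 48.3 mm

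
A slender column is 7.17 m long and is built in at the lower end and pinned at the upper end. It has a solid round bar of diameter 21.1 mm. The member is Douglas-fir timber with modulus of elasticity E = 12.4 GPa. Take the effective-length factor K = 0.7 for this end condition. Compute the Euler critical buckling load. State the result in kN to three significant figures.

I = πd⁴/64 = π×21.1⁴/64 = 9.730×10^3 mm⁴
I = 9.730×10^3 mm⁴ = 9.730×10^-9 m⁴
Effective length L_e = K·L = 0.7 × 7.17 = 5.019 m
P_cr = π²EI / L_e² = π² × 12.4×10⁹ × 9.730×10^-9 / 5.019² = 47.27 N

P_cr ≈ 0.0473 kN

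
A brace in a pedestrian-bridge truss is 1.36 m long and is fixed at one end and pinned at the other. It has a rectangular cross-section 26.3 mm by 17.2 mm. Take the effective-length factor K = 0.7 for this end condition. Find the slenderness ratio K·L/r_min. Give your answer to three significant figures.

λ ≈ 192

For a rectangle r_min = b/√12 = 17.2/√12 = 4.965 mm
L_e = K·L = 0.7 × 1.36 m = 0.9520 m = 952.00 mm
λ = L_e / r_min = 952.00 / 4.965 = 192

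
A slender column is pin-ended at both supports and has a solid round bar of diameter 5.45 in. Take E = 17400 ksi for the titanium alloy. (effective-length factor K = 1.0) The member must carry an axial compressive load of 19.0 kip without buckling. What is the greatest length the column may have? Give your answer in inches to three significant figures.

I = πd⁴/64 = π×5.45⁴/64 = 43.31 in⁴
At the buckling limit P_cr = P = 1.900×10^4 lb
From P_cr = π²EI/(K·L)²:  L = (1/K)·√(π²EI/P_cr) = (1/1)·√(π²×1.74×10^7×43.31/1.900×10^4)
L = 626 in

L_max ≈ 626 in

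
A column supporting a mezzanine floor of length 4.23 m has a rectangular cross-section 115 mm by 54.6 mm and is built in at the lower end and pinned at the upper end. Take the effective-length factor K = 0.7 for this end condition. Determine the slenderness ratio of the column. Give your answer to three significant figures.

For a rectangle r_min = b/√12 = 54.6/√12 = 15.76 mm
L_e = K·L = 0.7 × 4.23 m = 2.961 m = 2961.0 mm
λ = L_e / r_min = 2961.0 / 15.76 = 188

λ ≈ 188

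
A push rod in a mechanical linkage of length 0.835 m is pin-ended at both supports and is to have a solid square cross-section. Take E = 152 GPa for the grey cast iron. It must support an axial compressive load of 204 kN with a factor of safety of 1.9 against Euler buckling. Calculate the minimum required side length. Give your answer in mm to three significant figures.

a ≈ 38.3 mm

Required P_cr = n·P = 1.9 × 204 = 387.6 kN
L_e = K·L = 1 × 0.835 = 0.8350 m
Required I = P_cr·L_e²/(π²E) = 3.876×10^5 × 0.8350² / (π² × 1.52×10^11) = 1.801×10^-7 m⁴
I_req = 1.801×10^5 mm⁴
Solid square: I = a⁴/12  ⇒  a = (12I)^(1/4) = (12×1.801×10^5)^(1/4) = 38.3 mm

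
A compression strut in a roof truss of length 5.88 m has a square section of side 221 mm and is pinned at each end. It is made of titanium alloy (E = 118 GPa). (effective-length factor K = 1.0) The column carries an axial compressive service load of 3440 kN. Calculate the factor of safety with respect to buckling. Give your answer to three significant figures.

I = a⁴/12 = 221⁴/12 = 1.988×10^8 mm⁴
I = 1.988×10^8 mm⁴ = 1.988×10^-4 m⁴
Effective length L_e = K·L = 1 × 5.88 = 5.880 m
P_cr = π²EI / L_e² = π² × 118×10⁹ × 1.988×10^-4 / 5.880² = 6.696×10^6 N
Factor of safety n = P_cr / P = 6696.0 / 3440 = 1.95

n ≈ 1.95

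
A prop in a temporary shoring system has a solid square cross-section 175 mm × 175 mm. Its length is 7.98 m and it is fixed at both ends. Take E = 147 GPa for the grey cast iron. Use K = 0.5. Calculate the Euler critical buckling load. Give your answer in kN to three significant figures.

I = a⁴/12 = 175⁴/12 = 7.816×10^7 mm⁴
I = 7.816×10^7 mm⁴ = 7.816×10^-5 m⁴
Effective length L_e = K·L = 0.5 × 7.98 = 3.990 m
P_cr = π²EI / L_e² = π² × 147×10⁹ × 7.816×10^-5 / 3.990² = 7.123×10^6 N

P_cr ≈ 7120 kN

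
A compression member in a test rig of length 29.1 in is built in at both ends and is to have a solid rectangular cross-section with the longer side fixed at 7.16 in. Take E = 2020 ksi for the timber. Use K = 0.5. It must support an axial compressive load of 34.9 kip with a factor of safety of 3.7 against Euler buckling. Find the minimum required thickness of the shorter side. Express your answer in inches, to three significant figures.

Required P_cr = n·P = 3.7 × 34.9 = 129.1 kip
L_e = K·L = 0.5 × 29.1 = 14.55 in
Required I = P_cr·L_e²/(π²E) = 1.291×10^5 × 14.55² / (π² × 2.02×10^6) = 1.371 in⁴
Rectangle, weak axis: I_min = h·b³/12 with h = 7.16 in fixed  ⇒  b = (12I/h)^(1/3) = 1.32 in

b ≈ 1.32 in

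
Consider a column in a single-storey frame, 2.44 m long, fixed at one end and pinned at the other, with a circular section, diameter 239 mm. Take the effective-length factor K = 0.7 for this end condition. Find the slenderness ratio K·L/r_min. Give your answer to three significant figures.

For a solid circle r = d/4 = 239/4 = 59.75 mm
L_e = K·L = 0.7 × 2.44 m = 1.708 m = 1708.0 mm
λ = L_e / r_min = 1708.0 / 59.75 = 28.6

λ ≈ 28.6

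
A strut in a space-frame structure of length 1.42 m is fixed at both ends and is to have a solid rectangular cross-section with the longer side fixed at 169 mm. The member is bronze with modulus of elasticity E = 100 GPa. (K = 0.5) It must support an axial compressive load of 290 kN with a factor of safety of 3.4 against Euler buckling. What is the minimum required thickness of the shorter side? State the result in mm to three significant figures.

b ≈ 32.9 mm

Required P_cr = n·P = 3.4 × 290 = 986.0 kN
L_e = K·L = 0.5 × 1.42 = 0.7100 m
Required I = P_cr·L_e²/(π²E) = 9.860×10^5 × 0.7100² / (π² × 1.00×10^11) = 5.036×10^-7 m⁴
I_req = 5.036×10^5 mm⁴
Rectangle, weak axis: I_min = h·b³/12 with h = 169 mm fixed  ⇒  b = (12I/h)^(1/3) = 32.9 mm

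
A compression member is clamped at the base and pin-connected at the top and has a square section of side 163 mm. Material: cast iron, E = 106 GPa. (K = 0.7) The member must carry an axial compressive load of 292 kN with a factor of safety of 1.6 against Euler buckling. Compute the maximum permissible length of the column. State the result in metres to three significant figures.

L_max ≈ 16.4 m

I = a⁴/12 = 163⁴/12 = 5.883×10^7 mm⁴
I = 5.883×10^-5 m⁴
Required critical load P_cr = n·P = 1.6 × 292 = 467.2 kN = 4.672×10^5 N
From P_cr = π²EI/(K·L)²:  L = (1/K)·√(π²EI/P_cr) = (1/0.7)·√(π²×1.06×10^11×5.883×10^-5/4.672×10^5)
L = 16.4 m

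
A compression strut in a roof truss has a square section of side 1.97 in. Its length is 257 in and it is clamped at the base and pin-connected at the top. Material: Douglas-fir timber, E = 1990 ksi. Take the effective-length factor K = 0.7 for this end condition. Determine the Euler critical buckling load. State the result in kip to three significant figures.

P_cr ≈ 0.762 kip

I = a⁴/12 = 1.97⁴/12 = 1.255 in⁴
Effective length L_e = K·L = 0.7 × 257 = 179.9 in
P_cr = π²EI / L_e² = π² × 1990×10³ × 1.255 / 179.9² = 761.7 lb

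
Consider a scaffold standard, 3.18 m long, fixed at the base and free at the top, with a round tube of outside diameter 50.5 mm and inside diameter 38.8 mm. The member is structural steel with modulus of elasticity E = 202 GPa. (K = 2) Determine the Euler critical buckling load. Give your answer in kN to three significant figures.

P_cr ≈ 10.3 kN

d_o = 50.5 mm, d_i = 38.8 mm
I = π(d_o⁴ − d_i⁴)/64 = π(50.5⁴ − 38.80⁴)/64 = 2.080×10^5 mm⁴
I = 2.080×10^5 mm⁴ = 2.080×10^-7 m⁴
Effective length L_e = K·L = 2 × 3.18 = 6.360 m
P_cr = π²EI / L_e² = π² × 202×10⁹ × 2.080×10^-7 / 6.360² = 1.025×10^4 N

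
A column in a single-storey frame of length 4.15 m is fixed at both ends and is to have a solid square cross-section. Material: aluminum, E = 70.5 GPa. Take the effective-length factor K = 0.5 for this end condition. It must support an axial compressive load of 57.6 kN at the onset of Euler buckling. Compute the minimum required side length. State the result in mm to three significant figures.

L_e = K·L = 0.5 × 4.15 = 2.075 m
Required I = P_cr·L_e²/(π²E) = 5.760×10^4 × 2.075² / (π² × 7.05×10^10) = 3.564×10^-7 m⁴
I_req = 3.564×10^5 mm⁴
Solid square: I = a⁴/12  ⇒  a = (12I)^(1/4) = (12×3.564×10^5)^(1/4) = 45.5 mm

a ≈ 45.5 mm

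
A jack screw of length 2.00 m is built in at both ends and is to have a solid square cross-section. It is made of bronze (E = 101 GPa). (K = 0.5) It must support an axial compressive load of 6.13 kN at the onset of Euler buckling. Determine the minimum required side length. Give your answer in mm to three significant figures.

L_e = K·L = 0.5 × 2.00 = 1.000 m
Required I = P_cr·L_e²/(π²E) = 6.130×10^3 × 1.000² / (π² × 1.01×10^11) = 6.149×10^-9 m⁴
I_req = 6.149×10^3 mm⁴
Solid square: I = a⁴/12  ⇒  a = (12I)^(1/4) = (12×6.149×10^3)^(1/4) = 16.5 mm

a ≈ 16.5 mm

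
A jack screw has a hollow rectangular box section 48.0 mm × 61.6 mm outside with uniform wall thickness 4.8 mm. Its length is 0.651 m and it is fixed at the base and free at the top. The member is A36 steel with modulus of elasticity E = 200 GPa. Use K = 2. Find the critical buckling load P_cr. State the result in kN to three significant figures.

Inner dimensions: h_i = 61.6 − 2×4.8 = 52.00 mm, b_i = 48.0 − 2×4.8 = 38.40 mm
Weak-axis I_min = (h_o·b_o³ − h_i·b_i³)/12 with b_o = 48.0, b_i = 38.40 mm (shorter outer/inner sides).
I_min = (61.6×48.0³ − 52.00×38.40³)/12 = 3.223×10^5 mm⁴
I = 3.223×10^5 mm⁴ = 3.223×10^-7 m⁴
Effective length L_e = K·L = 2 × 0.651 = 1.302 m
P_cr = π²EI / L_e² = π² × 200×10⁹ × 3.223×10^-7 / 1.302² = 3.753×10^5 N

P_cr ≈ 375 kN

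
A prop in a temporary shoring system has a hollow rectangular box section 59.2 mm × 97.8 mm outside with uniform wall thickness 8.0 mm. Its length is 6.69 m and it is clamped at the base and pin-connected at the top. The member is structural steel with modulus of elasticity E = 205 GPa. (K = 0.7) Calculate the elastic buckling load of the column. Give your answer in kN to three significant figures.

P_cr ≈ 105 kN

Inner dimensions: h_i = 97.8 − 2×8.0 = 81.80 mm, b_i = 59.2 − 2×8.0 = 43.20 mm
Weak-axis I_min = (h_o·b_o³ − h_i·b_i³)/12 with b_o = 59.2, b_i = 43.20 mm (shorter outer/inner sides).
I_min = (97.8×59.2³ − 81.80×43.20³)/12 = 1.141×10^6 mm⁴
I = 1.141×10^6 mm⁴ = 1.141×10^-6 m⁴
Effective length L_e = K·L = 0.7 × 6.69 = 4.683 m
P_cr = π²EI / L_e² = π² × 205×10⁹ × 1.141×10^-6 / 4.683² = 1.053×10^5 N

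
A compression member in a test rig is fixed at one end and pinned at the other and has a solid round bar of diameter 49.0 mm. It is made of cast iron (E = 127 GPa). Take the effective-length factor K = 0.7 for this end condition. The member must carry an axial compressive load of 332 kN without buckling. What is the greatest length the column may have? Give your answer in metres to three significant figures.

I = πd⁴/64 = π×49.0⁴/64 = 2.830×10^5 mm⁴
I = 2.830×10^-7 m⁴
At the buckling limit P_cr = P = 3.320×10^5 N
From P_cr = π²EI/(K·L)²:  L = (1/K)·√(π²EI/P_cr) = (1/0.7)·√(π²×1.27×10^11×2.830×10^-7/3.320×10^5)
L = 1.48 m

L_max ≈ 1.48 m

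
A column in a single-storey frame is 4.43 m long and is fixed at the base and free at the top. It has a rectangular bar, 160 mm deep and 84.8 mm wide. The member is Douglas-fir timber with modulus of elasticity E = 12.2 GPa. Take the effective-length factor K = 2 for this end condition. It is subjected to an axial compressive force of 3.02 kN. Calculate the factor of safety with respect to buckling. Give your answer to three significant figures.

n ≈ 4.13

Buckling occurs about the weak axis: I_min = h·b³/12 with b = 84.8 mm (the shorter side).
I_min = 160×84.8³/12 = 8.131×10^6 mm⁴
I = 8.131×10^6 mm⁴ = 8.131×10^-6 m⁴
Effective length L_e = K·L = 2 × 4.43 = 8.860 m
P_cr = π²EI / L_e² = π² × 12.2×10⁹ × 8.131×10^-6 / 8.860² = 1.247×10^4 N
Factor of safety n = P_cr / P = 12.471 / 3.02 = 4.13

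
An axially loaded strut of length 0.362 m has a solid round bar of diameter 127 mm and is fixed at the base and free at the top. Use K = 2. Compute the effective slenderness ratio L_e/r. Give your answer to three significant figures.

I = πd⁴/64 = π×127⁴/64 = 1.277×10^7 mm⁴
A = 1.267×10^4 mm²;  r_min = √(I/A) = √(1.277×10^7/1.267×10^4) = 31.75 mm
L_e = K·L = 2 × 0.362 m = 0.7240 m = 724.00 mm
λ = L_e / r_min = 724.00 / 31.75 = 22.8

λ ≈ 22.8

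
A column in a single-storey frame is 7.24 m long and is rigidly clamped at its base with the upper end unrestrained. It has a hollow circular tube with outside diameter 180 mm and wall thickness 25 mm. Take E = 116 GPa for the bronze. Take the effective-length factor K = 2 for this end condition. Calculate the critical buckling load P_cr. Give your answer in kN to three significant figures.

Inner diameter d_i = 180 − 2×25 = 130.0 mm
I = π(d_o⁴ − d_i⁴)/64 = π(180⁴ − 130.0⁴)/64 = 3.751×10^7 mm⁴
I = 3.751×10^7 mm⁴ = 3.751×10^-5 m⁴
Effective length L_e = K·L = 2 × 7.24 = 14.48 m
P_cr = π²EI / L_e² = π² × 116×10⁹ × 3.751×10^-5 / 14.48² = 2.048×10^5 N

P_cr ≈ 205 kN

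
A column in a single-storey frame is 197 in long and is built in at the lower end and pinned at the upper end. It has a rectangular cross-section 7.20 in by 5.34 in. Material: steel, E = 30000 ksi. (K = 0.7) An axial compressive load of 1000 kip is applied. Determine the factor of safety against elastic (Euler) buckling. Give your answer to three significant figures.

Buckling occurs about the weak axis: I_min = h·b³/12 with b = 5.34 in (the shorter side).
I_min = 7.20×5.34³/12 = 91.36 in⁴
Effective length L_e = K·L = 0.7 × 197 = 137.9 in
P_cr = π²EI / L_e² = π² × 30000×10³ × 91.36 / 137.9² = 1.423×10^6 lb
Factor of safety n = P_cr / P = 1422.5 / 1000 = 1.42

n ≈ 1.42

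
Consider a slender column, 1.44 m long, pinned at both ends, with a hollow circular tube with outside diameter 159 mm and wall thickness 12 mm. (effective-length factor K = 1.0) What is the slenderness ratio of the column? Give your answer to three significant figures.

Inner diameter d_i = 159 − 2×12 = 135.0 mm
I = π(d_o⁴ − d_i⁴)/64 = π(159⁴ − 135.0⁴)/64 = 1.507×10^7 mm⁴
A = 5.542×10^3 mm²;  r_min = √(I/A) = √(1.507×10^7/5.542×10^3) = 52.15 mm
L_e = K·L = 1 × 1.44 m = 1.440 m = 1440.0 mm
λ = L_e / r_min = 1440.0 / 52.15 = 27.6

λ ≈ 27.6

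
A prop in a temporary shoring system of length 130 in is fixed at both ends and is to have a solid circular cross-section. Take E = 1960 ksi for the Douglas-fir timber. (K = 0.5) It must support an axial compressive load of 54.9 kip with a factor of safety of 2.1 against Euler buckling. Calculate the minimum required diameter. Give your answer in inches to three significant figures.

Required P_cr = n·P = 2.1 × 54.9 = 115.3 kip
L_e = K·L = 0.5 × 130 = 65.00 in
Required I = P_cr·L_e²/(π²E) = 1.153×10^5 × 65.00² / (π² × 1.96×10^6) = 25.18 in⁴
Solid circle: I = πd⁴/64  ⇒  d = (64I/π)^(1/4) = (64×25.18/π)^(1/4) = 4.76 in

d ≈ 4.76 in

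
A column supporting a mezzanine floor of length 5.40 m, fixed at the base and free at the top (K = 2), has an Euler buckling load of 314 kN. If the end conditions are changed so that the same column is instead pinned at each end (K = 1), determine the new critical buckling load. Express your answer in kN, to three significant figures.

P_cr ∝ 1/K², so P_cr,new = P_cr,old × (K_old/K_new)² = 314 × (2/1)²
= 314 × 4.000 = 1260 kN

P_cr ≈ 1260 kN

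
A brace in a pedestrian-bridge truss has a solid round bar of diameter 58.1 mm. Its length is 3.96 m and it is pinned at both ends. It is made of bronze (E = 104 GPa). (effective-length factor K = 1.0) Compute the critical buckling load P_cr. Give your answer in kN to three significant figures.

I = πd⁴/64 = π×58.1⁴/64 = 5.593×10^5 mm⁴
I = 5.593×10^5 mm⁴ = 5.593×10^-7 m⁴
Effective length L_e = K·L = 1 × 3.96 = 3.960 m
P_cr = π²EI / L_e² = π² × 104×10⁹ × 5.593×10^-7 / 3.960² = 3.661×10^4 N

P_cr ≈ 36.6 kN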